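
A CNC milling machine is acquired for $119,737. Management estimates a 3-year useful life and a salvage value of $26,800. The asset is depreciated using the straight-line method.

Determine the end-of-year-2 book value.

$57,779

Depreciable base = $119,737 − $26,800 = $92,937.
Annual expense = $92,937 / 3 = $30,979.
End of year 1: book value $88,758.
End of year 2: book value $57,779.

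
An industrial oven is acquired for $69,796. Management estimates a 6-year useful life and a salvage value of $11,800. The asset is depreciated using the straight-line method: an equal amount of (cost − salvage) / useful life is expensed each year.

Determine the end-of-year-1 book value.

$60,130

Depreciable base = $69,796 − $11,800 = $57,996.
Annual expense = $57,996 / 6 = $9,666.
End of year 1: book value $60,130.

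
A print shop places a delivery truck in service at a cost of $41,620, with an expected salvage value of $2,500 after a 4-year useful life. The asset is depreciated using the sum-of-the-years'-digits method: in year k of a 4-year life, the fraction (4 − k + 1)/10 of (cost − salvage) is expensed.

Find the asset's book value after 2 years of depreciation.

Depreciable base = $41,620 − $2,500 = $39,120.
Sum of the years' digits = 4+3+2+1 = 10.
Year 1: $39,120 × 4/10 = $15,648. Book value $25,972.
Year 2: $39,120 × 3/10 = $11,736. Book value $14,236.

$14,236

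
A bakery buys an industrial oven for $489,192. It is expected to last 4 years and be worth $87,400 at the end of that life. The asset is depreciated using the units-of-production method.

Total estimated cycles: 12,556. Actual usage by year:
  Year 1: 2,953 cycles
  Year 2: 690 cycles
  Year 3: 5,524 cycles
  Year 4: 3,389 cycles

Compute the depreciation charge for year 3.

Depreciable base = $489,192 − $87,400 = $401,792.
Rate = $401,792 / 12,556 cycles = $32 per cycle.
Year 1: 2,953 × $32 = $94,496. Book value $394,696.
Year 2: 690 × $32 = $22,080. Book value $372,616.
Year 3: 5,524 × $32 = $176,768. Book value $195,848.

$176,768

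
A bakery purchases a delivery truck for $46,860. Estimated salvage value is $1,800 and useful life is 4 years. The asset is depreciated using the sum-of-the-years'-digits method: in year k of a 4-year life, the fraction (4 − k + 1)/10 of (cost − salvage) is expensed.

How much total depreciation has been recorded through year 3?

Depreciable base = $46,860 − $1,800 = $45,060.
Sum of the years' digits = 4+3+2+1 = 10.
Year 1: $45,060 × 4/10 = $18,024. Book value $28,836.
Year 2: $45,060 × 3/10 = $13,518. Book value $15,318.
Year 3: $45,060 × 2/10 = $9,012. Book value $6,306.
Accumulated through year 3 = $46,860 − $6,306 = $40,554.

$40,554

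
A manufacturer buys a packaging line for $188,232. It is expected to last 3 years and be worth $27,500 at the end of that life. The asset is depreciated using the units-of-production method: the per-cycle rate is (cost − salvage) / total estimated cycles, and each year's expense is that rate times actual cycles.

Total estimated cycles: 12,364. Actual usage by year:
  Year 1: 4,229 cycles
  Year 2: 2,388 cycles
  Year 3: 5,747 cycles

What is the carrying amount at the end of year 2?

$102,211

Depreciable base = $188,232 − $27,500 = $160,732.
Rate = $160,732 / 12,364 cycles = $13 per cycle.
Year 1: 4,229 × $13 = $54,977. Book value $133,255.
Year 2: 2,388 × $13 = $31,044. Book value $102,211.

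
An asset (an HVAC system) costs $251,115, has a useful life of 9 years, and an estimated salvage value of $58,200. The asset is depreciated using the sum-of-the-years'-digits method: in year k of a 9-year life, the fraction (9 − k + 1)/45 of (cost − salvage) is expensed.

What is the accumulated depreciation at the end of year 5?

$150,045

Depreciable base = $251,115 − $58,200 = $192,915.
Sum of the years' digits = 9+8+7+6+5+4+3+2+1 = 45.
Year 1: $192,915 × 9/45 = $38,583. Book value $212,532.
Year 2: $192,915 × 8/45 = $34,296. Book value $178,236.
Year 3: $192,915 × 7/45 = $30,009. Book value $148,227.
Year 4: $192,915 × 6/45 = $25,722. Book value $122,505.
Year 5: $192,915 × 5/45 = $21,435. Book value $101,070.
Accumulated through year 5 = $251,115 − $101,070 = $150,045.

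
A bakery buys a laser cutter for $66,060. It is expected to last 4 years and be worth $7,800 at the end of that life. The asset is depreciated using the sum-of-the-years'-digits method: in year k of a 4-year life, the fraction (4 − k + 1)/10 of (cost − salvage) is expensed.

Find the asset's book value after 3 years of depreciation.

Depreciable base = $66,060 − $7,800 = $58,260.
Sum of the years' digits = 4+3+2+1 = 10.
Year 1: $58,260 × 4/10 = $23,304. Book value $42,756.
Year 2: $58,260 × 3/10 = $17,478. Book value $25,278.
Year 3: $58,260 × 2/10 = $11,652. Book value $13,626.

$13,626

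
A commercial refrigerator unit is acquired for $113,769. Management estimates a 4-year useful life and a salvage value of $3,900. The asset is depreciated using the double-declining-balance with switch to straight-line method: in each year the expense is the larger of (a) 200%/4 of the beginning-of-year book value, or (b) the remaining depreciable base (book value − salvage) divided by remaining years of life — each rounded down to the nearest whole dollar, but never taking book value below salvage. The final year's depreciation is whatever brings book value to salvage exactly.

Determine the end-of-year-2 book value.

$28,443

Depreciable base = $113,769 − $3,900 = $109,869.
Year 1: DB = ⌊$113,769 × 200%/4⌋ = $56,884; SL = ⌊$109,869/4⌋ = $27,467 → take DB $56,884. Book value $56,885.
Year 2: DB = ⌊$56,885 × 200%/4⌋ = $28,442; SL = ⌊$52,985/3⌋ = $17,661 → take DB $28,442. Book value $28,443.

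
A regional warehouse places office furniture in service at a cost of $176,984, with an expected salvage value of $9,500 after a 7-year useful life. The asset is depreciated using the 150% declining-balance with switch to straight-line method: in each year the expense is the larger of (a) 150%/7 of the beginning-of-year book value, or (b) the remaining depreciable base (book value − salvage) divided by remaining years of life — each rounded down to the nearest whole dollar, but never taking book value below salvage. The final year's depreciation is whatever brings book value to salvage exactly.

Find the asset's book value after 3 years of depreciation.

Depreciable base = $176,984 − $9,500 = $167,484.
Year 1: DB = ⌊$176,984 × 150%/7⌋ = $37,925; SL = ⌊$167,484/7⌋ = $23,926 → take DB $37,925. Book value $139,059.
Year 2: DB = ⌊$139,059 × 150%/7⌋ = $29,798; SL = ⌊$129,559/6⌋ = $21,593 → take DB $29,798. Book value $109,261.
Year 3: DB = ⌊$109,261 × 150%/7⌋ = $23,413; SL = ⌊$99,761/5⌋ = $19,952 → take DB $23,413. Book value $85,848.

$85,848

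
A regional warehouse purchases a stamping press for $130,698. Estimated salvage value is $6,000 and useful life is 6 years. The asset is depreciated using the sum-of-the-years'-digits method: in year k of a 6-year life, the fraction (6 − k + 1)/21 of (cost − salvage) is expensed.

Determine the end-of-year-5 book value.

Depreciable base = $130,698 − $6,000 = $124,698.
Sum of the years' digits = 6+5+4+3+2+1 = 21.
Year 1: $124,698 × 6/21 = $35,628. Book value $95,070.
Year 2: $124,698 × 5/21 = $29,690. Book value $65,380.
Year 3: $124,698 × 4/21 = $23,752. Book value $41,628.
Year 4: $124,698 × 3/21 = $17,814. Book value $23,814.
Year 5: $124,698 × 2/21 = $11,876. Book value $11,938.

$11,938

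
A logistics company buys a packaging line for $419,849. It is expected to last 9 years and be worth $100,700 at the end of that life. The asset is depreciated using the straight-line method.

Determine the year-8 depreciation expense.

Depreciable base = $419,849 − $100,700 = $319,149.
Annual expense = $319,149 / 9 = $35,461.

$35,461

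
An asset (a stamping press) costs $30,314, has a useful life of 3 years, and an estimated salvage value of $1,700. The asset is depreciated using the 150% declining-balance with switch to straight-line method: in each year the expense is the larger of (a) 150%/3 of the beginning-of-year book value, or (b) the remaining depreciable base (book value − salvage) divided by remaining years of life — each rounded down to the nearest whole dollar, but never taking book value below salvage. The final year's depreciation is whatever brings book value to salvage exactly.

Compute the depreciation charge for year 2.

Depreciable base = $30,314 − $1,700 = $28,614.
Year 1: DB = ⌊$30,314 × 150%/3⌋ = $15,157; SL = ⌊$28,614/3⌋ = $9,538 → take DB $15,157. Book value $15,157.
Year 2: DB = ⌊$15,157 × 150%/3⌋ = $7,578; SL = ⌊$13,457/2⌋ = $6,728 → take DB $7,578. Book value $7,579.

$7,578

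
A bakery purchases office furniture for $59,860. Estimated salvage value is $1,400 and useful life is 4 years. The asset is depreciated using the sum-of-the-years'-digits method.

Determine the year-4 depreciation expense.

$5,846

Depreciable base = $59,860 − $1,400 = $58,460.
Sum of the years' digits = 4+3+2+1 = 10.
Year 1: $58,460 × 4/10 = $23,384. Book value $36,476.
Year 2: $58,460 × 3/10 = $17,538. Book value $18,938.
Year 3: $58,460 × 2/10 = $11,692. Book value $7,246.
Year 4: $58,460 × 1/10 = $5,846. Book value $1,400.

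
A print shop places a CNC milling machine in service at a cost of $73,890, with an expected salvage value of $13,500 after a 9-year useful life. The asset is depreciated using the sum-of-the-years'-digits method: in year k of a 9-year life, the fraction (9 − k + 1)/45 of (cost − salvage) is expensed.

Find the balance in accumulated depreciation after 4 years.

$40,260

Depreciable base = $73,890 − $13,500 = $60,390.
Sum of the years' digits = 9+8+7+6+5+4+3+2+1 = 45.
Year 1: $60,390 × 9/45 = $12,078. Book value $61,812.
Year 2: $60,390 × 8/45 = $10,736. Book value $51,076.
Year 3: $60,390 × 7/45 = $9,394. Book value $41,682.
Year 4: $60,390 × 6/45 = $8,052. Book value $33,630.
Accumulated through year 4 = $73,890 − $33,630 = $40,260.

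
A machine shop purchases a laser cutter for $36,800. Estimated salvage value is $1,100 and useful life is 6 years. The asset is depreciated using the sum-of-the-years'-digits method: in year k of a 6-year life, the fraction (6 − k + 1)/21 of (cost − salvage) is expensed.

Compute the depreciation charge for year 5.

$3,400

Depreciable base = $36,800 − $1,100 = $35,700.
Sum of the years' digits = 6+5+4+3+2+1 = 21.
Year 1: $35,700 × 6/21 = $10,200. Book value $26,600.
Year 2: $35,700 × 5/21 = $8,500. Book value $18,100.
Year 3: $35,700 × 4/21 = $6,800. Book value $11,300.
Year 4: $35,700 × 3/21 = $5,100. Book value $6,200.
Year 5: $35,700 × 2/21 = $3,400. Book value $2,800.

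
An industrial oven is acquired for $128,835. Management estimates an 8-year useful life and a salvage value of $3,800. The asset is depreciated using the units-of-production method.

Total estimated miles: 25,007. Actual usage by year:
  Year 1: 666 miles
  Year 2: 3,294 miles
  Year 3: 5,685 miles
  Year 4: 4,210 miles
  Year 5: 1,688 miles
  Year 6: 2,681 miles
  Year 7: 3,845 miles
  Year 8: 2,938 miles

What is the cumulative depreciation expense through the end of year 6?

$91,120

Depreciable base = $128,835 − $3,800 = $125,035.
Rate = $125,035 / 25,007 miles = $5 per mile.
Year 1: 666 × $5 = $3,330. Book value $125,505.
Year 2: 3,294 × $5 = $16,470. Book value $109,035.
Year 3: 5,685 × $5 = $28,425. Book value $80,610.
Year 4: 4,210 × $5 = $21,050. Book value $59,560.
Year 5: 1,688 × $5 = $8,440. Book value $51,120.
Year 6: 2,681 × $5 = $13,405. Book value $37,715.
Accumulated through year 6 = $128,835 − $37,715 = $91,120.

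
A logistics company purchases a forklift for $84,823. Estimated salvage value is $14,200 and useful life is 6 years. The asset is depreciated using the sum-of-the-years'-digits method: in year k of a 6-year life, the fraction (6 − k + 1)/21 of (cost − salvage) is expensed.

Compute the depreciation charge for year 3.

Depreciable base = $84,823 − $14,200 = $70,623.
Sum of the years' digits = 6+5+4+3+2+1 = 21.
Year 1: $70,623 × 6/21 = $20,178. Book value $64,645.
Year 2: $70,623 × 5/21 = $16,815. Book value $47,830.
Year 3: $70,623 × 4/21 = $13,452. Book value $34,378.

$13,452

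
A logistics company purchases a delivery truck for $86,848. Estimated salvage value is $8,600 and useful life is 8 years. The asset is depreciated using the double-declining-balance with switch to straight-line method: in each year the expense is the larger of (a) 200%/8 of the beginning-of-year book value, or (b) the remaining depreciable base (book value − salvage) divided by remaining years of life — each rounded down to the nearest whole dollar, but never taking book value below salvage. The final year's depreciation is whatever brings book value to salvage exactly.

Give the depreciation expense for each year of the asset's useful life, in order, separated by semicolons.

Depreciable base = $86,848 − $8,600 = $78,248.
Year 1: DB = ⌊$86,848 × 200%/8⌋ = $21,712; SL = ⌊$78,248/8⌋ = $9,781 → take DB $21,712. Book value $65,136.
Year 2: DB = ⌊$65,136 × 200%/8⌋ = $16,284; SL = ⌊$56,536/7⌋ = $8,076 → take DB $16,284. Book value $48,852.
Year 3: DB = ⌊$48,852 × 200%/8⌋ = $12,213; SL = ⌊$40,252/6⌋ = $6,708 → take DB $12,213. Book value $36,639.
Year 4: DB = ⌊$36,639 × 200%/8⌋ = $9,159; SL = ⌊$28,039/5⌋ = $5,607 → take DB $9,159. Book value $27,480.
Year 5: DB = ⌊$27,480 × 200%/8⌋ = $6,870; SL = ⌊$18,880/4⌋ = $4,720 → take DB $6,870. Book value $20,610.
Year 6: DB = ⌊$20,610 × 200%/8⌋ = $5,152; SL = ⌊$12,010/3⌋ = $4,003 → take DB $5,152. Book value $15,458.
Year 7: DB = ⌊$15,458 × 200%/8⌋ = $3,864; SL = ⌊$6,858/2⌋ = $3,429 → take DB $3,864. Book value $11,594.
Year 8 (final): $11,594 − $8,600 = $2,994. Book value $8,600.

$21,712; $16,284; $12,213; $9,159; $6,870; $5,152; $3,864; $2,994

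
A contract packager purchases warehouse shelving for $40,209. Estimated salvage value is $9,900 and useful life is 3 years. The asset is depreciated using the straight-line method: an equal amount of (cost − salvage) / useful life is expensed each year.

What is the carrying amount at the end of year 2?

$20,003

Depreciable base = $40,209 − $9,900 = $30,309.
Annual expense = $30,309 / 3 = $10,103.
End of year 1: book value $30,106.
End of year 2: book value $20,003.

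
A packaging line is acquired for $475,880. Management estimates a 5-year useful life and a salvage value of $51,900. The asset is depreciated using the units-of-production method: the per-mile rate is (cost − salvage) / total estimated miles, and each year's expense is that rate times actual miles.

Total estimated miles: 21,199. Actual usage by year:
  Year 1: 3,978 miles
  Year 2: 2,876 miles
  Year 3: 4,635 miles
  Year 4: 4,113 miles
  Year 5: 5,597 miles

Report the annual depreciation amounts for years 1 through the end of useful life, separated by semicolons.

Depreciable base = $475,880 − $51,900 = $423,980.
Rate = $423,980 / 21,199 miles = $20 per mile.
Year 1: 3,978 × $20 = $79,560. Book value $396,320.
Year 2: 2,876 × $20 = $57,520. Book value $338,800.
Year 3: 4,635 × $20 = $92,700. Book value $246,100.
Year 4: 4,113 × $20 = $82,260. Book value $163,840.
Year 5: 5,597 × $20 = $111,940. Book value $51,900.

$79,560; $57,520; $92,700; $82,260; $111,940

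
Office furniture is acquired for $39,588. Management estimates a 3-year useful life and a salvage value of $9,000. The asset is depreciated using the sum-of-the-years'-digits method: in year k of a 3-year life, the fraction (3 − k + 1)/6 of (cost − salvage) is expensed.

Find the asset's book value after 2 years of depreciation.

$14,098

Depreciable base = $39,588 − $9,000 = $30,588.
Sum of the years' digits = 3+2+1 = 6.
Year 1: $30,588 × 3/6 = $15,294. Book value $24,294.
Year 2: $30,588 × 2/6 = $10,196. Book value $14,098.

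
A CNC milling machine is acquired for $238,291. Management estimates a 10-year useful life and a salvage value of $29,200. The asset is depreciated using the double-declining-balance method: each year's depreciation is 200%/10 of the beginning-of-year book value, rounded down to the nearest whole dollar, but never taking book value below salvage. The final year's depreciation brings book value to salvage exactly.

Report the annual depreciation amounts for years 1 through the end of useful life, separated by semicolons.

Depreciable base = $238,291 − $29,200 = $209,091.
Year 1: ⌊$238,291 × 200%/10⌋ = $47,658. Book value $190,633.
Year 2: ⌊$190,633 × 200%/10⌋ = $38,126. Book value $152,507.
Year 3: ⌊$152,507 × 200%/10⌋ = $30,501. Book value $122,006.
Year 4: ⌊$122,006 × 200%/10⌋ = $24,401. Book value $97,605.
Year 5: ⌊$97,605 × 200%/10⌋ = $19,521. Book value $78,084.
Year 6: ⌊$78,084 × 200%/10⌋ = $15,616. Book value $62,468.
Year 7: ⌊$62,468 × 200%/10⌋ = $12,493. Book value $49,975.
Year 8: ⌊$49,975 × 200%/10⌋ = $9,995. Book value $39,980.
Year 9: ⌊$39,980 × 200%/10⌋ = $7,996. Book value $31,984.
Year 10 (final): $31,984 − $29,200 = $2,784. Book value $29,200.

$47,658; $38,126; $30,501; $24,401; $19,521; $15,616; $12,493; $9,995; $7,996; $2,784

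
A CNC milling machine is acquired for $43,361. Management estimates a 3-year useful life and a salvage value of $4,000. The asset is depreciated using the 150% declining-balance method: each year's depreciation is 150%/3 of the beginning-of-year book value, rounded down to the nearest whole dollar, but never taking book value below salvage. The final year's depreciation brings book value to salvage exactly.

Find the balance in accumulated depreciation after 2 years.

Depreciable base = $43,361 − $4,000 = $39,361.
Year 1: ⌊$43,361 × 150%/3⌋ = $21,680. Book value $21,681.
Year 2: ⌊$21,681 × 150%/3⌋ = $10,840. Book value $10,841.
Accumulated through year 2 = $43,361 − $10,841 = $32,520.

$32,520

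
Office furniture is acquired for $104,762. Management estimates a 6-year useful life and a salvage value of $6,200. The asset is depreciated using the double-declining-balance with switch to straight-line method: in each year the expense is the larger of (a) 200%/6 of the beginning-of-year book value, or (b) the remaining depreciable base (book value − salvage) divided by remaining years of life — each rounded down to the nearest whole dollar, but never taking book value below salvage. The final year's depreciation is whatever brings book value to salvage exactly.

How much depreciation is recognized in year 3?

$15,520

Depreciable base = $104,762 − $6,200 = $98,562.
Year 1: DB = ⌊$104,762 × 200%/6⌋ = $34,920; SL = ⌊$98,562/6⌋ = $16,427 → take DB $34,920. Book value $69,842.
Year 2: DB = ⌊$69,842 × 200%/6⌋ = $23,280; SL = ⌊$63,642/5⌋ = $12,728 → take DB $23,280. Book value $46,562.
Year 3: DB = ⌊$46,562 × 200%/6⌋ = $15,520; SL = ⌊$40,362/4⌋ = $10,090 → take DB $15,520. Book value $31,042.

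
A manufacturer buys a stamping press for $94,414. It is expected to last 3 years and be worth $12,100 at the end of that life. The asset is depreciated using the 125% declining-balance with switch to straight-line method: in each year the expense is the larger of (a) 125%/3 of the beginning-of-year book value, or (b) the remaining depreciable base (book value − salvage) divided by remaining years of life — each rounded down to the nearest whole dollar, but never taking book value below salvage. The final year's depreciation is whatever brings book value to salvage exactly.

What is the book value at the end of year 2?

$32,128

Depreciable base = $94,414 − $12,100 = $82,314.
Year 1: DB = ⌊$94,414 × 125%/3⌋ = $39,339; SL = ⌊$82,314/3⌋ = $27,438 → take DB $39,339. Book value $55,075.
Year 2: DB = ⌊$55,075 × 125%/3⌋ = $22,947; SL = ⌊$42,975/2⌋ = $21,487 → take DB $22,947. Book value $32,128.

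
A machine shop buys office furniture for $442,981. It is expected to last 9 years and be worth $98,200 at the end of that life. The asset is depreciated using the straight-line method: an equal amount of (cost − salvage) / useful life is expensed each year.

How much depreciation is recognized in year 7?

Depreciable base = $442,981 − $98,200 = $344,781.
Annual expense = $344,781 / 9 = $38,309.

$38,309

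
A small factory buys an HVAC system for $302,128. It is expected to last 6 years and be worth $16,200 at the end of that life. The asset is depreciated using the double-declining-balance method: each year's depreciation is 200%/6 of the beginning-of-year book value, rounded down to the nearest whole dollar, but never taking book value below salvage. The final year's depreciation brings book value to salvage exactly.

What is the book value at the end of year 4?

$59,680

Depreciable base = $302,128 − $16,200 = $285,928.
Year 1: ⌊$302,128 × 200%/6⌋ = $100,709. Book value $201,419.
Year 2: ⌊$201,419 × 200%/6⌋ = $67,139. Book value $134,280.
Year 3: ⌊$134,280 × 200%/6⌋ = $44,760. Book value $89,520.
Year 4: ⌊$89,520 × 200%/6⌋ = $29,840. Book value $59,680.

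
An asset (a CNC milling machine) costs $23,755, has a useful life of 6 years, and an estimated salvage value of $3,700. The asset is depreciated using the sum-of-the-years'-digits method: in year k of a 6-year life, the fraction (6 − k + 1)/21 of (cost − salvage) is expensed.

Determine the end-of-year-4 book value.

Depreciable base = $23,755 − $3,700 = $20,055.
Sum of the years' digits = 6+5+4+3+2+1 = 21.
Year 1: $20,055 × 6/21 = $5,730. Book value $18,025.
Year 2: $20,055 × 5/21 = $4,775. Book value $13,250.
Year 3: $20,055 × 4/21 = $3,820. Book value $9,430.
Year 4: $20,055 × 3/21 = $2,865. Book value $6,565.

$6,565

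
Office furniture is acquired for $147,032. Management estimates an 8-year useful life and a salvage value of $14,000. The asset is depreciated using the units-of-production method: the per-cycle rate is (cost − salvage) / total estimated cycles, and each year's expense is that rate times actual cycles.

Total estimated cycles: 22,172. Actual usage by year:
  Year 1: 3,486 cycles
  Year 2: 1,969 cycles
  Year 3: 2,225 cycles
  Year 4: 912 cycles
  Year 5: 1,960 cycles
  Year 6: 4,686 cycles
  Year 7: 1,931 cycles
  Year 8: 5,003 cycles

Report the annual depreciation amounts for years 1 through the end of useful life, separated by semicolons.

Depreciable base = $147,032 − $14,000 = $133,032.
Rate = $133,032 / 22,172 cycles = $6 per cycle.
Year 1: 3,486 × $6 = $20,916. Book value $126,116.
Year 2: 1,969 × $6 = $11,814. Book value $114,302.
Year 3: 2,225 × $6 = $13,350. Book value $100,952.
Year 4: 912 × $6 = $5,472. Book value $95,480.
Year 5: 1,960 × $6 = $11,760. Book value $83,720.
Year 6: 4,686 × $6 = $28,116. Book value $55,604.
Year 7: 1,931 × $6 = $11,586. Book value $44,018.
Year 8: 5,003 × $6 = $30,018. Book value $14,000.

$20,916; $11,814; $13,350; $5,472; $11,760; $28,116; $11,586; $30,018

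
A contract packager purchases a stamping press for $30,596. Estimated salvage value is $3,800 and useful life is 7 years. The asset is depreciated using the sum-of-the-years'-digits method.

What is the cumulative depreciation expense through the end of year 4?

Depreciable base = $30,596 − $3,800 = $26,796.
Sum of the years' digits = 7+6+5+4+3+2+1 = 28.
Year 1: $26,796 × 7/28 = $6,699. Book value $23,897.
Year 2: $26,796 × 6/28 = $5,742. Book value $18,155.
Year 3: $26,796 × 5/28 = $4,785. Book value $13,370.
Year 4: $26,796 × 4/28 = $3,828. Book value $9,542.
Accumulated through year 4 = $30,596 − $9,542 = $21,054.

$21,054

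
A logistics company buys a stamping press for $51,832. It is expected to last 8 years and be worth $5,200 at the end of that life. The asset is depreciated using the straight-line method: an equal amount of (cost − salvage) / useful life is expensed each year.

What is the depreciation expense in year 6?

Depreciable base = $51,832 − $5,200 = $46,632.
Annual expense = $46,632 / 8 = $5,829.

$5,829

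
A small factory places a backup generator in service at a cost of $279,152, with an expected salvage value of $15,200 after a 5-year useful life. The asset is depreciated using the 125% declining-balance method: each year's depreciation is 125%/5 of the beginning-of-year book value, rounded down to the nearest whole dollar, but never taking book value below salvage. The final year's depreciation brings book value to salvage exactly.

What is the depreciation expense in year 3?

$39,255

Depreciable base = $279,152 − $15,200 = $263,952.
Year 1: ⌊$279,152 × 125%/5⌋ = $69,788. Book value $209,364.
Year 2: ⌊$209,364 × 125%/5⌋ = $52,341. Book value $157,023.
Year 3: ⌊$157,023 × 125%/5⌋ = $39,255. Book value $117,768.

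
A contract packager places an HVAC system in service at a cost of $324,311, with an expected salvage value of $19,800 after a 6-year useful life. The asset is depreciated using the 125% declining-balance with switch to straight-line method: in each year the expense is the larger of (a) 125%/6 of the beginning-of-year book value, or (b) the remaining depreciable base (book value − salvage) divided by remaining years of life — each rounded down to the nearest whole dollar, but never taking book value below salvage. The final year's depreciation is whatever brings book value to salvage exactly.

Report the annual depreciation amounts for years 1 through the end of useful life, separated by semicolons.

$67,564; $53,488; $45,864; $45,865; $45,865; $45,865

Depreciable base = $324,311 − $19,800 = $304,511.
Year 1: DB = ⌊$324,311 × 125%/6⌋ = $67,564; SL = ⌊$304,511/6⌋ = $50,751 → take DB $67,564. Book value $256,747.
Year 2: DB = ⌊$256,747 × 125%/6⌋ = $53,488; SL = ⌊$236,947/5⌋ = $47,389 → take DB $53,488. Book value $203,259.
Year 3: DB = ⌊$203,259 × 125%/6⌋ = $42,345; SL = ⌊$183,459/4⌋ = $45,864 → take SL $45,864. Book value $157,395.
Year 4: DB = ⌊$157,395 × 125%/6⌋ = $32,790; SL = ⌊$137,595/3⌋ = $45,865 → take SL $45,865. Book value $111,530.
Year 5: DB = ⌊$111,530 × 125%/6⌋ = $23,235; SL = ⌊$91,730/2⌋ = $45,865 → take SL $45,865. Book value $65,665.
Year 6 (final): $65,665 − $19,800 = $45,865. Book value $19,800.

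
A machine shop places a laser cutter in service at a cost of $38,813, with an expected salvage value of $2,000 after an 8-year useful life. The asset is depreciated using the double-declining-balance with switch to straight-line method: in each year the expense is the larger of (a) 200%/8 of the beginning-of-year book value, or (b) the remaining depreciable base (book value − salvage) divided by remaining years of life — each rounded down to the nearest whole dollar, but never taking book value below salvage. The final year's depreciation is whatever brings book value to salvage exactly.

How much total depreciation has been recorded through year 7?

Depreciable base = $38,813 − $2,000 = $36,813.
Year 1: DB = ⌊$38,813 × 200%/8⌋ = $9,703; SL = ⌊$36,813/8⌋ = $4,601 → take DB $9,703. Book value $29,110.
Year 2: DB = ⌊$29,110 × 200%/8⌋ = $7,277; SL = ⌊$27,110/7⌋ = $3,872 → take DB $7,277. Book value $21,833.
Year 3: DB = ⌊$21,833 × 200%/8⌋ = $5,458; SL = ⌊$19,833/6⌋ = $3,305 → take DB $5,458. Book value $16,375.
Year 4: DB = ⌊$16,375 × 200%/8⌋ = $4,093; SL = ⌊$14,375/5⌋ = $2,875 → take DB $4,093. Book value $12,282.
Year 5: DB = ⌊$12,282 × 200%/8⌋ = $3,070; SL = ⌊$10,282/4⌋ = $2,570 → take DB $3,070. Book value $9,212.
Year 6: DB = ⌊$9,212 × 200%/8⌋ = $2,303; SL = ⌊$7,212/3⌋ = $2,404 → take SL $2,404. Book value $6,808.
Year 7: DB = ⌊$6,808 × 200%/8⌋ = $1,702; SL = ⌊$4,808/2⌋ = $2,404 → take SL $2,404. Book value $4,404.
Accumulated through year 7 = $38,813 − $4,404 = $34,409.

$34,409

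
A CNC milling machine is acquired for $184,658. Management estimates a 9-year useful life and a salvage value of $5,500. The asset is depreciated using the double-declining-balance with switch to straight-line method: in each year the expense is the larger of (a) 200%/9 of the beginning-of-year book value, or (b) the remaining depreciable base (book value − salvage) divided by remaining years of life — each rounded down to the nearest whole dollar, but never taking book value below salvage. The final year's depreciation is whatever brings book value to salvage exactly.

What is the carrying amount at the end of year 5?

$52,560

Depreciable base = $184,658 − $5,500 = $179,158.
Year 1: DB = ⌊$184,658 × 200%/9⌋ = $41,035; SL = ⌊$179,158/9⌋ = $19,906 → take DB $41,035. Book value $143,623.
Year 2: DB = ⌊$143,623 × 200%/9⌋ = $31,916; SL = ⌊$138,123/8⌋ = $17,265 → take DB $31,916. Book value $111,707.
Year 3: DB = ⌊$111,707 × 200%/9⌋ = $24,823; SL = ⌊$106,207/7⌋ = $15,172 → take DB $24,823. Book value $86,884.
Year 4: DB = ⌊$86,884 × 200%/9⌋ = $19,307; SL = ⌊$81,384/6⌋ = $13,564 → take DB $19,307. Book value $67,577.
Year 5: DB = ⌊$67,577 × 200%/9⌋ = $15,017; SL = ⌊$62,077/5⌋ = $12,415 → take DB $15,017. Book value $52,560.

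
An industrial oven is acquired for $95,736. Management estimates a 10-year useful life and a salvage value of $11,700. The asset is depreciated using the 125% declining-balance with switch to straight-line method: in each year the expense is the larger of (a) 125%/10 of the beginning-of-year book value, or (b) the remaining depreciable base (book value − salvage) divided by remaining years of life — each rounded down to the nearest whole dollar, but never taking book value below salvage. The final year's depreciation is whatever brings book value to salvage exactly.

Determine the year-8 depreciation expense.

Depreciable base = $95,736 − $11,700 = $84,036.
Year 1: DB = ⌊$95,736 × 125%/10⌋ = $11,967; SL = ⌊$84,036/10⌋ = $8,403 → take DB $11,967. Book value $83,769.
Year 2: DB = ⌊$83,769 × 125%/10⌋ = $10,471; SL = ⌊$72,069/9⌋ = $8,007 → take DB $10,471. Book value $73,298.
Year 3: DB = ⌊$73,298 × 125%/10⌋ = $9,162; SL = ⌊$61,598/8⌋ = $7,699 → take DB $9,162. Book value $64,136.
Year 4: DB = ⌊$64,136 × 125%/10⌋ = $8,017; SL = ⌊$52,436/7⌋ = $7,490 → take DB $8,017. Book value $56,119.
Year 5: DB = ⌊$56,119 × 125%/10⌋ = $7,014; SL = ⌊$44,419/6⌋ = $7,403 → take SL $7,403. Book value $48,716.
Year 6: DB = ⌊$48,716 × 125%/10⌋ = $6,089; SL = ⌊$37,016/5⌋ = $7,403 → take SL $7,403. Book value $41,313.
Year 7: DB = ⌊$41,313 × 125%/10⌋ = $5,164; SL = ⌊$29,613/4⌋ = $7,403 → take SL $7,403. Book value $33,910.
Year 8: DB = ⌊$33,910 × 125%/10⌋ = $4,238; SL = ⌊$22,210/3⌋ = $7,403 → take SL $7,403. Book value $26,507.

$7,403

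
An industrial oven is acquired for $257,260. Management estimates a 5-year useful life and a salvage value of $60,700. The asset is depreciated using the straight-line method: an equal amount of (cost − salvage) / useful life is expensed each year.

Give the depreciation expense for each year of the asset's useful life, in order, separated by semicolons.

$39,312; $39,312; $39,312; $39,312; $39,312

Depreciable base = $257,260 − $60,700 = $196,560.
Annual expense = $196,560 / 5 = $39,312.
End of year 1: book value $217,948.
End of year 2: book value $178,636.
End of year 3: book value $139,324.
End of year 4: book value $100,012.
End of year 5: book value $60,700.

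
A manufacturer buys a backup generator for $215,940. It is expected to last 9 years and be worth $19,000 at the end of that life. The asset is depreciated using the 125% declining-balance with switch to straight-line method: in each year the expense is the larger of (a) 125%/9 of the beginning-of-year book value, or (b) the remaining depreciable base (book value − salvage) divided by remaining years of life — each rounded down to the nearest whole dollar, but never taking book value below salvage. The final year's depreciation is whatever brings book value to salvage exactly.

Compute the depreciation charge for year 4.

Depreciable base = $215,940 − $19,000 = $196,940.
Year 1: DB = ⌊$215,940 × 125%/9⌋ = $29,991; SL = ⌊$196,940/9⌋ = $21,882 → take DB $29,991. Book value $185,949.
Year 2: DB = ⌊$185,949 × 125%/9⌋ = $25,826; SL = ⌊$166,949/8⌋ = $20,868 → take DB $25,826. Book value $160,123.
Year 3: DB = ⌊$160,123 × 125%/9⌋ = $22,239; SL = ⌊$141,123/7⌋ = $20,160 → take DB $22,239. Book value $137,884.
Year 4: DB = ⌊$137,884 × 125%/9⌋ = $19,150; SL = ⌊$118,884/6⌋ = $19,814 → take SL $19,814. Book value $118,070.

$19,814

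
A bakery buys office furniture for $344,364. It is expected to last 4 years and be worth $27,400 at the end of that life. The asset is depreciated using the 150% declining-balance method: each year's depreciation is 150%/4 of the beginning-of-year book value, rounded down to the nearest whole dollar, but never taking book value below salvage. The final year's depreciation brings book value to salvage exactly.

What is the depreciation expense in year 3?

$50,444

Depreciable base = $344,364 − $27,400 = $316,964.
Year 1: ⌊$344,364 × 150%/4⌋ = $129,136. Book value $215,228.
Year 2: ⌊$215,228 × 150%/4⌋ = $80,710. Book value $134,518.
Year 3: ⌊$134,518 × 150%/4⌋ = $50,444. Book value $84,074.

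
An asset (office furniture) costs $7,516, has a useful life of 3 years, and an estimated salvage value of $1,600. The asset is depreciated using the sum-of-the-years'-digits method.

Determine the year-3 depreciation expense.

Depreciable base = $7,516 − $1,600 = $5,916.
Sum of the years' digits = 3+2+1 = 6.
Year 1: $5,916 × 3/6 = $2,958. Book value $4,558.
Year 2: $5,916 × 2/6 = $1,972. Book value $2,586.
Year 3: $5,916 × 1/6 = $986. Book value $1,600.

$986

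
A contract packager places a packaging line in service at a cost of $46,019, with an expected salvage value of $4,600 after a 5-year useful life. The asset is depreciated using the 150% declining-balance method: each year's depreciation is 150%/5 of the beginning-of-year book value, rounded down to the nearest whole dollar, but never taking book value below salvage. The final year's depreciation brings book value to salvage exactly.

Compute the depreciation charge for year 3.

$6,765

Depreciable base = $46,019 − $4,600 = $41,419.
Year 1: ⌊$46,019 × 150%/5⌋ = $13,805. Book value $32,214.
Year 2: ⌊$32,214 × 150%/5⌋ = $9,664. Book value $22,550.
Year 3: ⌊$22,550 × 150%/5⌋ = $6,765. Book value $15,785.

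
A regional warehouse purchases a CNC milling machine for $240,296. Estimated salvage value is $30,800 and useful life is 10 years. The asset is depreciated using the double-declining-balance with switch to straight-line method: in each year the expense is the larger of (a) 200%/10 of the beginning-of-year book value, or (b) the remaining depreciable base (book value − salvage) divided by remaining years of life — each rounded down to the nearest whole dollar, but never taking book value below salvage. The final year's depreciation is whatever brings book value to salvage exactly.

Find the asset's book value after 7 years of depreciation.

Depreciable base = $240,296 − $30,800 = $209,496.
Year 1: DB = ⌊$240,296 × 200%/10⌋ = $48,059; SL = ⌊$209,496/10⌋ = $20,949 → take DB $48,059. Book value $192,237.
Year 2: DB = ⌊$192,237 × 200%/10⌋ = $38,447; SL = ⌊$161,437/9⌋ = $17,937 → take DB $38,447. Book value $153,790.
Year 3: DB = ⌊$153,790 × 200%/10⌋ = $30,758; SL = ⌊$122,990/8⌋ = $15,373 → take DB $30,758. Book value $123,032.
Year 4: DB = ⌊$123,032 × 200%/10⌋ = $24,606; SL = ⌊$92,232/7⌋ = $13,176 → take DB $24,606. Book value $98,426.
Year 5: DB = ⌊$98,426 × 200%/10⌋ = $19,685; SL = ⌊$67,626/6⌋ = $11,271 → take DB $19,685. Book value $78,741.
Year 6: DB = ⌊$78,741 × 200%/10⌋ = $15,748; SL = ⌊$47,941/5⌋ = $9,588 → take DB $15,748. Book value $62,993.
Year 7: DB = ⌊$62,993 × 200%/10⌋ = $12,598; SL = ⌊$32,193/4⌋ = $8,048 → take DB $12,598. Book value $50,395.

$50,395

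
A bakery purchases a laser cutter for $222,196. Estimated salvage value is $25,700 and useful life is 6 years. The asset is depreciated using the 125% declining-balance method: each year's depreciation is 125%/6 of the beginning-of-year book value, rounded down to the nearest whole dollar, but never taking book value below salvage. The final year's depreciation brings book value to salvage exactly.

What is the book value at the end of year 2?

Depreciable base = $222,196 − $25,700 = $196,496.
Year 1: ⌊$222,196 × 125%/6⌋ = $46,290. Book value $175,906.
Year 2: ⌊$175,906 × 125%/6⌋ = $36,647. Book value $139,259.

$139,259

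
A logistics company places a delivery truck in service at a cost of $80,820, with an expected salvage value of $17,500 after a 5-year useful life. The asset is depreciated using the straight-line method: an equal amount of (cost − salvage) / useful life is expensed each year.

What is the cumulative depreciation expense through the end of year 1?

Depreciable base = $80,820 − $17,500 = $63,320.
Annual expense = $63,320 / 5 = $12,664.
End of year 1: book value $68,156.
Accumulated through year 1 = $80,820 − $68,156 = $12,664.

$12,664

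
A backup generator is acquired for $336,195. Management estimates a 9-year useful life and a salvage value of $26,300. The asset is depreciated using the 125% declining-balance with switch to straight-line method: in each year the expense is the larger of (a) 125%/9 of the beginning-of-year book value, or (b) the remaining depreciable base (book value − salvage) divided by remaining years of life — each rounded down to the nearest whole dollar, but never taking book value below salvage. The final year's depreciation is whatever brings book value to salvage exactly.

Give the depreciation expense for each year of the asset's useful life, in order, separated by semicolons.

$46,693; $40,208; $34,624; $31,395; $31,395; $31,395; $31,395; $31,395; $31,395

Depreciable base = $336,195 − $26,300 = $309,895.
Year 1: DB = ⌊$336,195 × 125%/9⌋ = $46,693; SL = ⌊$309,895/9⌋ = $34,432 → take DB $46,693. Book value $289,502.
Year 2: DB = ⌊$289,502 × 125%/9⌋ = $40,208; SL = ⌊$263,202/8⌋ = $32,900 → take DB $40,208. Book value $249,294.
Year 3: DB = ⌊$249,294 × 125%/9⌋ = $34,624; SL = ⌊$222,994/7⌋ = $31,856 → take DB $34,624. Book value $214,670.
Year 4: DB = ⌊$214,670 × 125%/9⌋ = $29,815; SL = ⌊$188,370/6⌋ = $31,395 → take SL $31,395. Book value $183,275.
Year 5: DB = ⌊$183,275 × 125%/9⌋ = $25,454; SL = ⌊$156,975/5⌋ = $31,395 → take SL $31,395. Book value $151,880.
Year 6: DB = ⌊$151,880 × 125%/9⌋ = $21,094; SL = ⌊$125,580/4⌋ = $31,395 → take SL $31,395. Book value $120,485.
Year 7: DB = ⌊$120,485 × 125%/9⌋ = $16,734; SL = ⌊$94,185/3⌋ = $31,395 → take SL $31,395. Book value $89,090.
Year 8: DB = ⌊$89,090 × 125%/9⌋ = $12,373; SL = ⌊$62,790/2⌋ = $31,395 → take SL $31,395. Book value $57,695.
Year 9 (final): $57,695 − $26,300 = $31,395. Book value $26,300.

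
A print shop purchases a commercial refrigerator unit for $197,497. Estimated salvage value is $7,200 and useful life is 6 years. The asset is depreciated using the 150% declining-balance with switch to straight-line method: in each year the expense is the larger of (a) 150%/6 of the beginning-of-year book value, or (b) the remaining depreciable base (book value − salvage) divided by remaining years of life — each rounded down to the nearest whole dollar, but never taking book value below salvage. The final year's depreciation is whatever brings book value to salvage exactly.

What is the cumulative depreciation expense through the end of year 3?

Depreciable base = $197,497 − $7,200 = $190,297.
Year 1: DB = ⌊$197,497 × 150%/6⌋ = $49,374; SL = ⌊$190,297/6⌋ = $31,716 → take DB $49,374. Book value $148,123.
Year 2: DB = ⌊$148,123 × 150%/6⌋ = $37,030; SL = ⌊$140,923/5⌋ = $28,184 → take DB $37,030. Book value $111,093.
Year 3: DB = ⌊$111,093 × 150%/6⌋ = $27,773; SL = ⌊$103,893/4⌋ = $25,973 → take DB $27,773. Book value $83,320.
Accumulated through year 3 = $197,497 − $83,320 = $114,177.

$114,177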